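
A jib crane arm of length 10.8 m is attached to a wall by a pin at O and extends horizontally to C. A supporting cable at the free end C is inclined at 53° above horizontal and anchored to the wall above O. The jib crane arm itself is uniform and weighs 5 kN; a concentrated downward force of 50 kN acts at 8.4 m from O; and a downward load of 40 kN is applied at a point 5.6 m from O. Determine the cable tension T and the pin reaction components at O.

T = 77.79 kN, O_x = 46.82 kN, O_y = 32.87 kN

ΣM about O: T·sin53°·10.8 − 5·5.4 − 50·8.4 − 40·5.6 = 0 → T = 671/(10.8·0.798636) = 77.7947 ≈ 77.79 kN.
ΣF_x = 0: O_x − T·cos53° = 0 → O_x = 77.7947 × 0.601815 = 46.82 kN.
ΣF_y = 0: O_y + T·sin53° − 5 − 50 − 40 = 0 → O_y = 95 − 77.7947 × 0.798636 = 32.87 kN.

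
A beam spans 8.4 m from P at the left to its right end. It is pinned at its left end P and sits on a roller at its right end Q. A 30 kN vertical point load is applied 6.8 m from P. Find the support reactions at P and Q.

Taking moments about P: Q_y·8.4 − 30·6.8 = 0 → Q_y = 204/8.4 = 24.2857 ≈ 24.29 kN.
ΣF_y = 0: P_y + 24.2857 − 30 = 0 → P_y = 5.714 kN.
ΣF_x = 0: no horizontal applied forces, so P_x = 0.

P_x = 0, P_y = 5.714 kN, Q_y = 24.29 kN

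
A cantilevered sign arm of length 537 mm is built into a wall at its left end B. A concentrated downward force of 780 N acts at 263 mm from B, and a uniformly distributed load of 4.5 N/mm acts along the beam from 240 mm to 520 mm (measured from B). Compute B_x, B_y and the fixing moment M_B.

Resultant of the distributed load: 4.5 × 280 = 1260 N at 380 mm from B.
ΣF_x = 0: B_x = 0.
ΣF_y = 0: B_y − 780 − 4.5·280 = 0 → B_y = 2040 N.
ΣM about B: M_B − 780·263 − (4.5·280)·380 = 0 → M_B = 683900 N·mm.

B_x = 0, B_y = 2040 N, M_B = 683900 N·mm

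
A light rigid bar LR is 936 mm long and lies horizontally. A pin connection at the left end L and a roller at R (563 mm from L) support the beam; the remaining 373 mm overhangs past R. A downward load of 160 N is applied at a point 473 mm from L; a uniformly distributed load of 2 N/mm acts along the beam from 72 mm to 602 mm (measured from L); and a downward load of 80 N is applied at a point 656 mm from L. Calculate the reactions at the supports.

L_x = 0, L_y = 437.9 N, R_y = 862.1 N

Resultant of the distributed load: 2 × 530 = 1060 N at 337 mm from L.
Moments about L: R_y·563 − 160·473 − (2·530)·337 − 80·656 = 0 → R_y = 485380/563 = 862.131 ≈ 862.1 N.
ΣF_y = 0: L_y + 862.131 − 160 − 2·530 − 80 = 0 → L_y = 437.9 N.
ΣF_x = 0: no horizontal applied forces, so L_x = 0.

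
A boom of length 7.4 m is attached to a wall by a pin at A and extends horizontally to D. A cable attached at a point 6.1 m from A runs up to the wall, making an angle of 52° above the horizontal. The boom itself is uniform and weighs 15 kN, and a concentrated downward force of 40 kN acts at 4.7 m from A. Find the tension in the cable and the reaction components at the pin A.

T = 50.66 kN, A_x = 31.19 kN, A_y = 15.08 kN

ΣM about A: T·sin52°·6.1 − 15·3.7 − 40·4.7 = 0 → T = 243.5/(6.1·0.788011) = 50.6567 ≈ 50.66 kN.
ΣF_x = 0: A_x − T·cos52° = 0 → A_x = 50.6567 × 0.615661 = 31.19 kN.
ΣF_y = 0: A_y + T·sin52° − 15 − 40 = 0 → A_y = 55 − 50.6567 × 0.788011 = 15.08 kN.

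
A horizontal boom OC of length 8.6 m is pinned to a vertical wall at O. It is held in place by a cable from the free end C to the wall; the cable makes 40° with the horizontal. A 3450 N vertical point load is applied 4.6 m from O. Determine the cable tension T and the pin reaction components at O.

ΣM about O: T·sin40°·8.6 − 3450·4.6 = 0 → T = 15870/(8.6·0.642788) = 2870.85 ≈ 2871 N.
ΣF_x = 0: O_x − T·cos40° = 0 → O_x = 2870.85 × 0.766044 = 2199 N.
ΣF_y = 0: O_y + T·sin40° − 3450 = 0 → O_y = 3450 − 2870.85 × 0.642788 = 1605 N.

T = 2871 N, O_x = 2199 N, O_y = 1605 N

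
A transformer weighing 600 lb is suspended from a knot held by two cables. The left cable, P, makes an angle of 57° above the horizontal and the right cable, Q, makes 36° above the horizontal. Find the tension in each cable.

ΣF_x = 0: −T_P·cos57° + T_Q·cos36° = 0 → T_Q = 0.673211·T_P.
ΣF_y = 0: T_P·sin57° + T_Q·sin36° = 600.
Substitute: T_P·(0.838671 + 0.673211·0.587785) = 600 → T_P = 486.076 ≈ 486.1 lb.
Then T_Q = 0.673211 × 486.076 = 327.2 lb.

T_P = 486.1 lb, T_Q = 327.2 lb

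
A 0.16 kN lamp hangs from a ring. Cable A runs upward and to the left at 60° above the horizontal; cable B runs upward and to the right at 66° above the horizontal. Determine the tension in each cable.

ΣF_x = 0: −T_A·cos60° + T_B·cos66° = 0 → T_B = 1.2293·T_A.
ΣF_y = 0: T_A·sin60° + T_B·sin66° = 0.16.
Substitute: T_A·(0.866025 + 1.2293·0.913545) = 0.16 → T_A = 0.0804406 ≈ 0.08044 kN.
Then T_B = 1.2293 × 0.0804406 = 0.09889 kN.

T_A = 0.08044 kN, T_B = 0.09889 kN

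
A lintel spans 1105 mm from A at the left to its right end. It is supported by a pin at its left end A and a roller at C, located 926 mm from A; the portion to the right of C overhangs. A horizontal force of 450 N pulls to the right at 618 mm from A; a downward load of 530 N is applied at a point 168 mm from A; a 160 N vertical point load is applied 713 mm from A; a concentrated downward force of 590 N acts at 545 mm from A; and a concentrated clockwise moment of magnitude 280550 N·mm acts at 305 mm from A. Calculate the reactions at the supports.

A_x = -450.0 N, A_y = 410.4 N, C_y = 869.6 N

Moments about A: C_y·926 − 530·168 − 160·713 − 590·545 − 280550 = 0 → C_y = 805220/926 = 869.568 ≈ 869.6 N.
ΣF_y = 0: A_y + 869.568 − 530 − 160 − 590 = 0 → A_y = 410.4 N.
ΣF_x = 0: A_x + 450 = 0 → A_x = -450.0 N.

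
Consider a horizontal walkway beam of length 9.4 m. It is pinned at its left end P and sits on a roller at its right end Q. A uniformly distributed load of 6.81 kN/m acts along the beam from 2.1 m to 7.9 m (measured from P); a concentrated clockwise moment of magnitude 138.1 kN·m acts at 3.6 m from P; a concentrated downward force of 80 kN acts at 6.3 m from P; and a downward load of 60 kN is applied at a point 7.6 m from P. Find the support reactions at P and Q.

Resultant of the distributed load: 6.81 × 5.8 = 39.498 kN at 5 m from P.
ΣM about P: Q_y·9.4 − (6.81·5.8)·5 − 138.1 − 80·6.3 − 60·7.6 = 0 → Q_y = 1295.59/9.4 = 137.829 ≈ 137.8 kN.
ΣF_y = 0: P_y + 137.829 − 6.81·5.8 − 80 − 60 = 0 → P_y = 41.67 kN.
ΣF_x = 0: no horizontal applied forces, so P_x = 0.

P_x = 0, P_y = 41.67 kN, Q_y = 137.8 kN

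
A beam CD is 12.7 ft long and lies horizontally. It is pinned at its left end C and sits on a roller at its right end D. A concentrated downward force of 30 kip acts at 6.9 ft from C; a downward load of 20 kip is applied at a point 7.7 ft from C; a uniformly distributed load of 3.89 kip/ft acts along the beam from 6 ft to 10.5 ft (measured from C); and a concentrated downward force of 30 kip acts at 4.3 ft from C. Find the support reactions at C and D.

C_x = 0, C_y = 47.55 kip, D_y = 49.95 kip

Resultant of the distributed load: 3.89 × 4.5 = 17.505 kip at 8.25 ft from C.
Taking moments about C: D_y·12.7 − 30·6.9 − 20·7.7 − (3.89·4.5)·8.25 − 30·4.3 = 0 → D_y = 634.41625/12.7 = 49.954 ≈ 49.95 kip.
ΣF_y = 0: C_y + 49.954 − 30 − 20 − 3.89·4.5 − 30 = 0 → C_y = 47.55 kip.
ΣF_x = 0: no horizontal applied forces, so C_x = 0.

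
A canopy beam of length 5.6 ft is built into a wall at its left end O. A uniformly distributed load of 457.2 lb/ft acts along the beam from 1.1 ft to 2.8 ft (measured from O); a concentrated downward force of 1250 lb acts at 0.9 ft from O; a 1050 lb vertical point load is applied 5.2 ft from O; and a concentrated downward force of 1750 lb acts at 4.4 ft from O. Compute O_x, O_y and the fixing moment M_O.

Resultant of the distributed load: 457.2 × 1.7 = 777.24 lb at 1.95 ft from O.
ΣF_x = 0: O_x = 0.
ΣF_y = 0: O_y − 457.2·1.7 − 1250 − 1050 − 1750 = 0 → O_y = 4827 lb.
ΣM about O: M_O − (457.2·1.7)·1.95 − 1250·0.9 − 1050·5.2 − 1750·4.4 = 0 → M_O = 15800 lb·ft.

O_x = 0, O_y = 4827 lb, M_O = 15800 lb·ft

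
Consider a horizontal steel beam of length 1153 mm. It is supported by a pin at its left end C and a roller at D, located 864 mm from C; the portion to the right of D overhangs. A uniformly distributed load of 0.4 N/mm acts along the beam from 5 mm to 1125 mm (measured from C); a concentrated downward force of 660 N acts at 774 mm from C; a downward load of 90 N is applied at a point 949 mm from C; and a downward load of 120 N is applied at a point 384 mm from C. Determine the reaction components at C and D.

C_x = 0, C_y = 281.6 N, D_y = 1036 N

Resultant of the distributed load: 0.4 × 1120 = 448 N at 565 mm from C.
Moments about C: D_y·864 − (0.4·1120)·565 − 660·774 − 90·949 − 120·384 = 0 → D_y = 895450/864 = 1036.4 ≈ 1036 N.
ΣF_y = 0: C_y + 1036.4 − 0.4·1120 − 660 − 90 − 120 = 0 → C_y = 281.6 N.
ΣF_x = 0: no horizontal applied forces, so C_x = 0.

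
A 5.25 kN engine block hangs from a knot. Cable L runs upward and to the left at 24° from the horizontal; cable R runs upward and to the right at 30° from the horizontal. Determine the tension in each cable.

ΣF_x = 0: −T_L·cos24° + T_R·cos30° = 0 → T_R = 1.05487·T_L.
ΣF_y = 0: T_L·sin24° + T_R·sin30° = 5.25.
Substitute: T_L·(0.406737 + 1.05487·0.5) = 5.25 → T_L = 5.61995 ≈ 5.620 kN.
Then T_R = 1.05487 × 5.61995 = 5.928 kN.

T_L = 5.620 kN, T_R = 5.928 kN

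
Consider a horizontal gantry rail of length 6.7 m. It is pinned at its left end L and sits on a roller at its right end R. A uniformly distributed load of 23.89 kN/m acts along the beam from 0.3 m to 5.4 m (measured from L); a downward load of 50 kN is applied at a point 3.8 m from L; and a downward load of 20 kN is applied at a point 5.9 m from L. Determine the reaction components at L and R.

L_x = 0, L_y = 94.04 kN, R_y = 97.80 kN

Resultant of the distributed load: 23.89 × 5.1 = 121.839 kN at 2.85 m from L.
Moments about L: R_y·6.7 − (23.89·5.1)·2.85 − 50·3.8 − 20·5.9 = 0 → R_y = 655.24115/6.7 = 97.7972 ≈ 97.80 kN.
ΣF_y = 0: L_y + 97.7972 − 23.89·5.1 − 50 − 20 = 0 → L_y = 94.04 kN.
ΣF_x = 0: no horizontal applied forces, so L_x = 0.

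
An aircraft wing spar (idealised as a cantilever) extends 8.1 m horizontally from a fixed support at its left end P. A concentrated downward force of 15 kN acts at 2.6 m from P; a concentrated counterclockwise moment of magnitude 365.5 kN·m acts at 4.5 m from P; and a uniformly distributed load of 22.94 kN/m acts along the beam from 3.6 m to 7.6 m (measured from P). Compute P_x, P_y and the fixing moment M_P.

Resultant of the distributed load: 22.94 × 4 = 91.76 kN at 5.6 m from P.
ΣF_x = 0: P_x = 0.
ΣF_y = 0: P_y − 15 − 22.94·4 = 0 → P_y = 106.8 kN.
ΣM about P: M_P − 15·2.6 + 365.5 − (22.94·4)·5.6 = 0 → M_P = 187.4 kN·m.

P_x = 0, P_y = 106.8 kN, M_P = 187.4 kN·m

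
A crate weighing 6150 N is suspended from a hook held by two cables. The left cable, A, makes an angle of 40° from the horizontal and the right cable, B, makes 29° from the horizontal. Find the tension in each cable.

ΣF_x = 0: −T_A·cos40° + T_B·cos29° = 0 → T_B = 0.87586·T_A.
ΣF_y = 0: T_A·sin40° + T_B·sin29° = 6150.
Substitute: T_A·(0.642788 + 0.87586·0.48481) = 6150 → T_A = 5761.59 ≈ 5762 N.
Then T_B = 0.87586 × 5761.59 = 5046 N.

T_A = 5762 N, T_B = 5046 N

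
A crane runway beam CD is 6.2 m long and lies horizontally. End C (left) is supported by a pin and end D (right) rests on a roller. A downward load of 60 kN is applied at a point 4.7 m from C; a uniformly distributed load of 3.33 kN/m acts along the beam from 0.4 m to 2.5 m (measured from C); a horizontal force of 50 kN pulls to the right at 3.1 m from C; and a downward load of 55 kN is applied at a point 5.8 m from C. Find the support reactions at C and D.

C_x = -50.00 kN, C_y = 23.42 kN, D_y = 98.57 kN

Resultant of the distributed load: 3.33 × 2.1 = 6.993 kN at 1.45 m from C.
Moments about C: D_y·6.2 − 60·4.7 − (3.33·2.1)·1.45 − 55·5.8 = 0 → D_y = 611.13985/6.2 = 98.5709 ≈ 98.57 kN.
ΣF_y = 0: C_y + 98.5709 − 60 − 3.33·2.1 − 55 = 0 → C_y = 23.42 kN.
ΣF_x = 0: C_x + 50 = 0 → C_x = -50.00 kN.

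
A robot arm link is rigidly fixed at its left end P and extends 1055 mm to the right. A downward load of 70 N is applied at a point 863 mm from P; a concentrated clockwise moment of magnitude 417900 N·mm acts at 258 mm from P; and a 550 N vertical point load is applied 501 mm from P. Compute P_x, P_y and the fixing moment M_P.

P_x = 0, P_y = 620.0 N, M_P = 753900 N·mm

ΣF_x = 0: P_x = 0.
ΣF_y = 0: P_y − 70 − 550 = 0 → P_y = 620.0 N.
ΣM about P: M_P − 70·863 − 417900 − 550·501 = 0 → M_P = 753900 N·mm.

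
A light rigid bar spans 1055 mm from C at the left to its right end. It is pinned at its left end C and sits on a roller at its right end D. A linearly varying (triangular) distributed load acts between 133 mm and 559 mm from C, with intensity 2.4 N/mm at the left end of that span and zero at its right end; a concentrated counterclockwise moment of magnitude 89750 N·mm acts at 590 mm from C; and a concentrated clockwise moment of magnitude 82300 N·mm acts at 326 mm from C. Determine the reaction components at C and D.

C_x = 0, C_y = 385.0 N, D_y = 126.2 N

Resultant of the triangular load: ½ × 2.4 × 426 = 511.2 N, acting at 275 mm from C (one-third of the span from the peak).
ΣM about C: D_y·1055 − (½·2.4·426)·275 + 89750 − 82300 = 0 → D_y = 133130/1055 = 126.19 ≈ 126.2 N.
ΣF_y = 0: C_y + 126.19 − ½·2.4·426 = 0 → C_y = 385.0 N.
ΣF_x = 0: no horizontal applied forces, so C_x = 0.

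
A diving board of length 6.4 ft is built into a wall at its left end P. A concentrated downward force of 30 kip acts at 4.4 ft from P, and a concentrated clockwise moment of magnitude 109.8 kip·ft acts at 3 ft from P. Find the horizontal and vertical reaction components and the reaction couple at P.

ΣF_x = 0: P_x = 0.
ΣF_y = 0: P_y − 30 = 0 → P_y = 30.00 kip.
ΣM about P: M_P − 30·4.4 − 109.8 = 0 → M_P = 241.8 kip·ft.

P_x = 0, P_y = 30.00 kip, M_P = 241.8 kip·ft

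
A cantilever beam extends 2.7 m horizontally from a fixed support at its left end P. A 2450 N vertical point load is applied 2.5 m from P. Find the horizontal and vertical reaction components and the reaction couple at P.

P_x = 0, P_y = 2450 N, M_P = 6125 N·m

ΣF_x = 0: P_x = 0.
ΣF_y = 0: P_y − 2450 = 0 → P_y = 2450 N.
ΣM about P: M_P − 2450·2.5 = 0 → M_P = 6125 N·m.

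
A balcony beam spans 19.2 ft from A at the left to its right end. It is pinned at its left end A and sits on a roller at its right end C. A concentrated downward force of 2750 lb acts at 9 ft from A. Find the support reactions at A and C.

Moments about A: C_y·19.2 − 2750·9 = 0 → C_y = 24750/19.2 = 1289.06 ≈ 1289 lb.
ΣF_y = 0: A_y + 1289.06 − 2750 = 0 → A_y = 1461 lb.
ΣF_x = 0: no horizontal applied forces, so A_x = 0.

A_x = 0, A_y = 1461 lb, C_y = 1289 lb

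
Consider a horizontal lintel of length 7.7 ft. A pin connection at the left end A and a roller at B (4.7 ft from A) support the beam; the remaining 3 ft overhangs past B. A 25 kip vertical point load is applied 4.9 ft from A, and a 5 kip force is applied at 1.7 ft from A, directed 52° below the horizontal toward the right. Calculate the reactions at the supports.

A_x = -3.078 kip, A_y = 1.451 kip, B_y = 27.49 kip

ΣM about A: B_y·4.7 − 25·4.9 − 5·sin52°·1.7 = 0 → B_y = 129.198/4.7 = 27.4889 ≈ 27.49 kip.
ΣF_y = 0: A_y + 27.4889 − 25 − 5·sin52° = 0 → A_y = 1.451 kip.
ΣF_x = 0: A_x + 5·cos52° = 0 → A_x = -3.078 kip.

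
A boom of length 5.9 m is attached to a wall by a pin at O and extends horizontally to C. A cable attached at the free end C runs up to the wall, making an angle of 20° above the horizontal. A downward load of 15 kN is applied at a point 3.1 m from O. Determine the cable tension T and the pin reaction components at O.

T = 23.04 kN, O_x = 21.65 kN, O_y = 7.119 kN

ΣM about O: T·sin20°·5.9 − 15·3.1 = 0 → T = 46.5/(5.9·0.34202) = 23.0436 ≈ 23.04 kN.
ΣF_x = 0: O_x − T·cos20° = 0 → O_x = 23.0436 × 0.939693 = 21.65 kN.
ΣF_y = 0: O_y + T·sin20° − 15 = 0 → O_y = 15 − 23.0436 × 0.34202 = 7.119 kN.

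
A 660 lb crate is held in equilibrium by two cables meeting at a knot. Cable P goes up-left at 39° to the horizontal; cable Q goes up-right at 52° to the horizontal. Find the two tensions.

T_P = 406.4 lb, T_Q = 513.0 lb

ΣF_x = 0: −T_P·cos39° + T_Q·cos52° = 0 → T_Q = 1.26229·T_P.
ΣF_y = 0: T_P·sin39° + T_Q·sin52° = 660.
Substitute: T_P·(0.62932 + 1.26229·0.788011) = 660 → T_P = 406.399 ≈ 406.4 lb.
Then T_Q = 1.26229 × 406.399 = 513.0 lb.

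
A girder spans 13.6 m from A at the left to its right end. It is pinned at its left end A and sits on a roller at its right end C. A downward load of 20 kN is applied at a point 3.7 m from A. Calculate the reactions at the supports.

ΣM about A: C_y·13.6 − 20·3.7 = 0 → C_y = 74/13.6 = 5.44118 ≈ 5.441 kN.
ΣF_y = 0: A_y + 5.44118 − 20 = 0 → A_y = 14.56 kN.
ΣF_x = 0: no horizontal applied forces, so A_x = 0.

A_x = 0, A_y = 14.56 kN, C_y = 5.441 kN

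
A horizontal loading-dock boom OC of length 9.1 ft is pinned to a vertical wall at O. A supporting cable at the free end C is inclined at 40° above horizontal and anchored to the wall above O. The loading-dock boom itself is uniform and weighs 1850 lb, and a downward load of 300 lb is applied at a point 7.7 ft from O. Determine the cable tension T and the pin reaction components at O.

T = 1834 lb, O_x = 1405 lb, O_y = 971.2 lb

ΣM about O: T·sin40°·9.1 − 1850·4.55 − 300·7.7 = 0 → T = 10727.5/(9.1·0.642788) = 1833.96 ≈ 1834 lb.
ΣF_x = 0: O_x − T·cos40° = 0 → O_x = 1833.96 × 0.766044 = 1405 lb.
ΣF_y = 0: O_y + T·sin40° − 1850 − 300 = 0 → O_y = 2150 − 1833.96 × 0.642788 = 971.2 lb.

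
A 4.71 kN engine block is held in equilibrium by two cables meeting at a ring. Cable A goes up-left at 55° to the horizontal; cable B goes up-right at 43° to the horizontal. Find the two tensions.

T_A = 3.479 kN, T_B = 2.728 kN

ΣF_x = 0: −T_A·cos55° + T_B·cos43° = 0 → T_B = 0.784267·T_A.
ΣF_y = 0: T_A·sin55° + T_B·sin43° = 4.71.
Substitute: T_A·(0.819152 + 0.784267·0.681998) = 4.71 → T_A = 3.47853 ≈ 3.479 kN.
Then T_B = 0.784267 × 3.47853 = 2.728 kN.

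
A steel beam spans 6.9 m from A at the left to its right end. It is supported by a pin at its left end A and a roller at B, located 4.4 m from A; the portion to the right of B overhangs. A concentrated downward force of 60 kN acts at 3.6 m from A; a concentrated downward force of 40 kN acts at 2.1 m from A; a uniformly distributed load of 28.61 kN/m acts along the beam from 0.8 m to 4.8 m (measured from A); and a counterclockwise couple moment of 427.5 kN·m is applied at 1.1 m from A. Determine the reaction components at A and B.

A_x = 0, A_y = 170.6 kN, B_y = 43.85 kN

Resultant of the distributed load: 28.61 × 4 = 114.44 kN at 2.8 m from A.
Taking moments about A: B_y·4.4 − 60·3.6 − 40·2.1 − (28.61·4)·2.8 + 427.5 = 0 → B_y = 192.932/4.4 = 43.8482 ≈ 43.85 kN.
ΣF_y = 0: A_y + 43.8482 − 60 − 40 − 28.61·4 = 0 → A_y = 170.6 kN.
ΣF_x = 0: no horizontal applied forces, so A_x = 0.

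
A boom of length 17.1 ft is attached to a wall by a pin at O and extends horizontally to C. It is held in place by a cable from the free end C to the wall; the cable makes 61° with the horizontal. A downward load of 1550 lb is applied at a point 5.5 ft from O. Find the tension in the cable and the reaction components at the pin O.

ΣM about O: T·sin61°·17.1 − 1550·5.5 = 0 → T = 8525/(17.1·0.87462) = 570.005 ≈ 570.0 lb.
ΣF_x = 0: O_x − T·cos61° = 0 → O_x = 570.005 × 0.48481 = 276.3 lb.
ΣF_y = 0: O_y + T·sin61° − 1550 = 0 → O_y = 1550 − 570.005 × 0.87462 = 1051 lb.

T = 570.0 lb, O_x = 276.3 lb, O_y = 1051 lb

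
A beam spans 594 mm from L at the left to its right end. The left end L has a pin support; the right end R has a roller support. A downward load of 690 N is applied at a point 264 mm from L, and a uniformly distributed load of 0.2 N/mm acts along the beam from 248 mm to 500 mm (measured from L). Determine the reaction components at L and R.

Resultant of the distributed load: 0.2 × 252 = 50.4 N at 374 mm from L.
Taking moments about L: R_y·594 − 690·264 − (0.2·252)·374 = 0 → R_y = 201009.6/594 = 338.4 N.
ΣF_y = 0: L_y + 338.4 − 690 − 0.2·252 = 0 → L_y = 402.0 N.
ΣF_x = 0: no horizontal applied forces, so L_x = 0.

L_x = 0, L_y = 402.0 N, R_y = 338.4 N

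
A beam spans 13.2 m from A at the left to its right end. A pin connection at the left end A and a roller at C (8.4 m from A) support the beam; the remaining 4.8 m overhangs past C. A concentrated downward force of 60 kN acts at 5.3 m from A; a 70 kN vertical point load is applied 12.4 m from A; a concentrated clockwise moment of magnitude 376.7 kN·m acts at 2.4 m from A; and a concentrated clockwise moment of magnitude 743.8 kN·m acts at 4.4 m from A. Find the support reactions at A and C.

Taking moments about A: C_y·8.4 − 60·5.3 − 70·12.4 − 376.7 − 743.8 = 0 → C_y = 2306.5/8.4 = 274.583 ≈ 274.6 kN.
ΣF_y = 0: A_y + 274.583 − 60 − 70 = 0 → A_y = -144.6 kN.
ΣF_x = 0: no horizontal applied forces, so A_x = 0.

A_x = 0, A_y = -144.6 kN, C_y = 274.6 kN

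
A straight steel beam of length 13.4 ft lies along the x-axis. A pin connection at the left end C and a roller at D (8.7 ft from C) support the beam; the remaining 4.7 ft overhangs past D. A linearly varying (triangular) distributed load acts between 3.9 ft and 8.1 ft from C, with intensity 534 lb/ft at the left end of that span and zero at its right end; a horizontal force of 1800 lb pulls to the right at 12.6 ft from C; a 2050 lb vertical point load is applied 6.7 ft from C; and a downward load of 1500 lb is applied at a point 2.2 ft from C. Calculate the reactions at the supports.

C_x = -1800 lb, C_y = 2030 lb, D_y = 2641 lb

Resultant of the triangular load: ½ × 534 × 4.2 = 1121.4 lb, acting at 5.3 ft from C (one-third of the span from the peak).
ΣM about C: D_y·8.7 − (½·534·4.2)·5.3 − 2050·6.7 − 1500·2.2 = 0 → D_y = 22978.42/8.7 = 2641.2 ≈ 2641 lb.
ΣF_y = 0: C_y + 2641.2 − ½·534·4.2 − 2050 − 1500 = 0 → C_y = 2030 lb.
ΣF_x = 0: C_x + 1800 = 0 → C_x = -1800 lb.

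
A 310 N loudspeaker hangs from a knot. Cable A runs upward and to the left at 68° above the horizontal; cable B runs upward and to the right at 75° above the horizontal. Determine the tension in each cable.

T_A = 133.3 N, T_B = 193.0 N

ΣF_x = 0: −T_A·cos68° + T_B·cos75° = 0 → T_B = 1.44737·T_A.
ΣF_y = 0: T_A·sin68° + T_B·sin75° = 310.
Substitute: T_A·(0.927184 + 1.44737·0.965926) = 310 → T_A = 133.32 ≈ 133.3 N.
Then T_B = 1.44737 × 133.32 = 193.0 N.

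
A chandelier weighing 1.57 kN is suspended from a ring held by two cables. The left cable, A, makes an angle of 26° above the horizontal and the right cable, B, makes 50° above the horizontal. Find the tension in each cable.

T_A = 1.040 kN, T_B = 1.454 kN

ΣF_x = 0: −T_A·cos26° + T_B·cos50° = 0 → T_B = 1.39828·T_A.
ΣF_y = 0: T_A·sin26° + T_B·sin50° = 1.57.
Substitute: T_A·(0.438371 + 1.39828·0.766044) = 1.57 → T_A = 1.04007 ≈ 1.040 kN.
Then T_B = 1.39828 × 1.04007 = 1.454 kN.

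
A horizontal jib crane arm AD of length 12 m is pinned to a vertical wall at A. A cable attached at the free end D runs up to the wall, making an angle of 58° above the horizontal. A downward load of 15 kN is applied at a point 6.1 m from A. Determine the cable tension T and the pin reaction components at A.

ΣM about A: T·sin58°·12 − 15·6.1 = 0 → T = 91.5/(12·0.848048) = 8.99124 ≈ 8.991 kN.
ΣF_x = 0: A_x − T·cos58° = 0 → A_x = 8.99124 × 0.529919 = 4.765 kN.
ΣF_y = 0: A_y + T·sin58° − 15 = 0 → A_y = 15 − 8.99124 × 0.848048 = 7.375 kN.

T = 8.991 kN, A_x = 4.765 kN, A_y = 7.375 kN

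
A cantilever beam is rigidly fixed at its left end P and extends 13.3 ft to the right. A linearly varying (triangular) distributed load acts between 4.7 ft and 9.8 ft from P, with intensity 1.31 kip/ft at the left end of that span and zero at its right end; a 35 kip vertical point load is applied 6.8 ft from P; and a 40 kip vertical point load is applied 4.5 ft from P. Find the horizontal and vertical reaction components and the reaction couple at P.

P_x = 0, P_y = 78.34 kip, M_P = 439.4 kip·ft

Resultant of the triangular load: ½ × 1.31 × 5.1 = 3.3405 kip, acting at 6.4 ft from P (one-third of the span from the peak).
ΣF_x = 0: P_x = 0.
ΣF_y = 0: P_y − ½·1.31·5.1 − 35 − 40 = 0 → P_y = 78.34 kip.
ΣM about P: M_P − (½·1.31·5.1)·6.4 − 35·6.8 − 40·4.5 = 0 → M_P = 439.4 kip·ft.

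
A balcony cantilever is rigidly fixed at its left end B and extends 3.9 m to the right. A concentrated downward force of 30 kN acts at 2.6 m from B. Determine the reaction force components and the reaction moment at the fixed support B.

B_x = 0, B_y = 30.00 kN, M_B = 78.00 kN·m

ΣF_x = 0: B_x = 0.
ΣF_y = 0: B_y − 30 = 0 → B_y = 30.00 kN.
ΣM about B: M_B − 30·2.6 = 0 → M_B = 78.00 kN·m.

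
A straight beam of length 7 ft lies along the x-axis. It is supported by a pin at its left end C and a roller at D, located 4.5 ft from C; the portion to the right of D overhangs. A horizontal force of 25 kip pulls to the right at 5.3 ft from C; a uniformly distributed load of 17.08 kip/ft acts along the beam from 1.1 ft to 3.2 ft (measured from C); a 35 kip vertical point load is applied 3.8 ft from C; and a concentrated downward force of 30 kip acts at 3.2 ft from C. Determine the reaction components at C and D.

Resultant of the distributed load: 17.08 × 2.1 = 35.868 kip at 2.15 ft from C.
Taking moments about C: D_y·4.5 − (17.08·2.1)·2.15 − 35·3.8 − 30·3.2 = 0 → D_y = 306.1162/4.5 = 68.0258 ≈ 68.03 kip.
ΣF_y = 0: C_y + 68.0258 − 17.08·2.1 − 35 − 30 = 0 → C_y = 32.84 kip.
ΣF_x = 0: C_x + 25 = 0 → C_x = -25.00 kip.

C_x = -25.00 kip, C_y = 32.84 kip, D_y = 68.03 kip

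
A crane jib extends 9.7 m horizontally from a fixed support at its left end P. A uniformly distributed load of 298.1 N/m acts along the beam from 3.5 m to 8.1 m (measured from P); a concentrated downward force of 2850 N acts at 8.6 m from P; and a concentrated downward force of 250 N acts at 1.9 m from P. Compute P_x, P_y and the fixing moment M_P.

Resultant of the distributed load: 298.1 × 4.6 = 1371.26 N at 5.8 m from P.
ΣF_x = 0: P_x = 0.
ΣF_y = 0: P_y − 298.1·4.6 − 2850 − 250 = 0 → P_y = 4471 N.
ΣM about P: M_P − (298.1·4.6)·5.8 − 2850·8.6 − 250·1.9 = 0 → M_P = 32940 N·m.

P_x = 0, P_y = 4471 N, M_P = 32940 N·m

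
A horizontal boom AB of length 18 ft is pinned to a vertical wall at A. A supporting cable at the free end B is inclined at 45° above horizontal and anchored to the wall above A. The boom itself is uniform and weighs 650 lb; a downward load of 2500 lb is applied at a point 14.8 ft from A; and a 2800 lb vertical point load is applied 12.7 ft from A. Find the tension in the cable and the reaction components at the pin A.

T = 6160 lb, A_x = 4356 lb, A_y = 1594 lb

ΣM about A: T·sin45°·18 − 650·9 − 2500·14.8 − 2800·12.7 = 0 → T = 78410/(18·0.707107) = 6160.47 ≈ 6160 lb.
ΣF_x = 0: A_x − T·cos45° = 0 → A_x = 6160.47 × 0.707107 = 4356 lb.
ΣF_y = 0: A_y + T·sin45° − 650 − 2500 − 2800 = 0 → A_y = 5950 − 6160.47 × 0.707107 = 1594 lb.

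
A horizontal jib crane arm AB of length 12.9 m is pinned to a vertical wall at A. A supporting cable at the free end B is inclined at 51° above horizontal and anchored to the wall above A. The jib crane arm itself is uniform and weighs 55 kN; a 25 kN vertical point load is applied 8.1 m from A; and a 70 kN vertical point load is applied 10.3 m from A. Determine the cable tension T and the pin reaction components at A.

T = 127.5 kN, A_x = 80.24 kN, A_y = 50.91 kN

ΣM about A: T·sin51°·12.9 − 55·6.45 − 25·8.1 − 70·10.3 = 0 → T = 1278.25/(12.9·0.777146) = 127.504 ≈ 127.5 kN.
ΣF_x = 0: A_x − T·cos51° = 0 → A_x = 127.504 × 0.62932 = 80.24 kN.
ΣF_y = 0: A_y + T·sin51° − 55 − 25 − 70 = 0 → A_y = 150 − 127.504 × 0.777146 = 50.91 kN.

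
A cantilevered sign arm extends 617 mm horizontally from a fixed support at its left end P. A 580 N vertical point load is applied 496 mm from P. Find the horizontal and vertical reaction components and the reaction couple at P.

ΣF_x = 0: P_x = 0.
ΣF_y = 0: P_y − 580 = 0 → P_y = 580.0 N.
ΣM about P: M_P − 580·496 = 0 → M_P = 287700 N·mm.

P_x = 0, P_y = 580.0 N, M_P = 287700 N·mm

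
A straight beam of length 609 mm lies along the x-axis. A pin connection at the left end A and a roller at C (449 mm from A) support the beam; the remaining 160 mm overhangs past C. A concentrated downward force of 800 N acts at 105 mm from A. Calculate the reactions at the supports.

Taking moments about A: C_y·449 − 800·105 = 0 → C_y = 84000/449 = 187.082 ≈ 187.1 N.
ΣF_y = 0: A_y + 187.082 − 800 = 0 → A_y = 612.9 N.
ΣF_x = 0: no horizontal applied forces, so A_x = 0.

A_x = 0, A_y = 612.9 N, C_y = 187.1 N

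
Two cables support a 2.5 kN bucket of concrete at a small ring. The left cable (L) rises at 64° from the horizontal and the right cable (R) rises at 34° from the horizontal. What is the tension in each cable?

ΣF_x = 0: −T_L·cos64° + T_R·cos34° = 0 → T_R = 0.528771·T_L.
ΣF_y = 0: T_L·sin64° + T_R·sin34° = 2.5.
Substitute: T_L·(0.898794 + 0.528771·0.559193) = 2.5 → T_L = 2.09296 ≈ 2.093 kN.
Then T_R = 0.528771 × 2.09296 = 1.107 kN.

T_L = 2.093 kN, T_R = 1.107 kN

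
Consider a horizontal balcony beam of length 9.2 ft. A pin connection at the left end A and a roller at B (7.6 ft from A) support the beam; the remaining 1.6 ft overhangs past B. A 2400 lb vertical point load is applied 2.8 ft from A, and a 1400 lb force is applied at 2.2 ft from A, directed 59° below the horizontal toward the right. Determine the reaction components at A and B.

ΣM about A: B_y·7.6 − 2400·2.8 − 1400·sin59°·2.2 = 0 → B_y = 9360.08/7.6 = 1231.59 ≈ 1232 lb.
ΣF_y = 0: A_y + 1231.59 − 2400 − 1400·sin59° = 0 → A_y = 2368 lb.
ΣF_x = 0: A_x + 1400·cos59° = 0 → A_x = -721.1 lb.

A_x = -721.1 lb, A_y = 2368 lb, B_y = 1232 lb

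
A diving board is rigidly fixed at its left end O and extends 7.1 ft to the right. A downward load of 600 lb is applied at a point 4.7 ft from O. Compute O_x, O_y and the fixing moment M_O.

ΣF_x = 0: O_x = 0.
ΣF_y = 0: O_y − 600 = 0 → O_y = 600.0 lb.
ΣM about O: M_O − 600·4.7 = 0 → M_O = 2820 lb·ft.

O_x = 0, O_y = 600.0 lb, M_O = 2820 lb·ft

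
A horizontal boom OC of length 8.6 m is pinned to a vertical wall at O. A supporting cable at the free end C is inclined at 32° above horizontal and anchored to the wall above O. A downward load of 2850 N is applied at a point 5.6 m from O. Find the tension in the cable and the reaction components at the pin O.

T = 3502 N, O_x = 2970 N, O_y = 994.2 N

ΣM about O: T·sin32°·8.6 − 2850·5.6 = 0 → T = 15960/(8.6·0.529919) = 3502.07 ≈ 3502 N.
ΣF_x = 0: O_x − T·cos32° = 0 → O_x = 3502.07 × 0.848048 = 2970 N.
ΣF_y = 0: O_y + T·sin32° − 2850 = 0 → O_y = 2850 − 3502.07 × 0.529919 = 994.2 N.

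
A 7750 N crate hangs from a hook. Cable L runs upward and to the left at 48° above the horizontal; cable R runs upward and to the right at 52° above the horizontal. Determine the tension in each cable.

T_L = 4845 N, T_R = 5266 N

ΣF_x = 0: −T_L·cos48° + T_R·cos52° = 0 → T_R = 1.08685·T_L.
ΣF_y = 0: T_L·sin48° + T_R·sin52° = 7750.
Substitute: T_L·(0.743145 + 1.08685·0.788011) = 7750 → T_L = 4844.98 ≈ 4845 N.
Then T_R = 1.08685 × 4844.98 = 5266 N.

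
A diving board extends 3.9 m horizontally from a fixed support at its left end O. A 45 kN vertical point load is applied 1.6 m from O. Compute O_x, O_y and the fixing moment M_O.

O_x = 0, O_y = 45.00 kN, M_O = 72.00 kN·m

ΣF_x = 0: O_x = 0.
ΣF_y = 0: O_y − 45 = 0 → O_y = 45.00 kN.
ΣM about O: M_O − 45·1.6 = 0 → M_O = 72.00 kN·m.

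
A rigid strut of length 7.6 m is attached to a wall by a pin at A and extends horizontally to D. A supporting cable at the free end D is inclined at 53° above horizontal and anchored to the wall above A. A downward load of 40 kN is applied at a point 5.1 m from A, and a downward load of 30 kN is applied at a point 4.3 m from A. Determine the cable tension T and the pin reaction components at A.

ΣM about A: T·sin53°·7.6 − 40·5.1 − 30·4.3 = 0 → T = 333/(7.6·0.798636) = 54.8633 ≈ 54.86 kN.
ΣF_x = 0: A_x − T·cos53° = 0 → A_x = 54.8633 × 0.601815 = 33.02 kN.
ΣF_y = 0: A_y + T·sin53° − 40 − 30 = 0 → A_y = 70 − 54.8633 × 0.798636 = 26.18 kN.

T = 54.86 kN, A_x = 33.02 kN, A_y = 26.18 kN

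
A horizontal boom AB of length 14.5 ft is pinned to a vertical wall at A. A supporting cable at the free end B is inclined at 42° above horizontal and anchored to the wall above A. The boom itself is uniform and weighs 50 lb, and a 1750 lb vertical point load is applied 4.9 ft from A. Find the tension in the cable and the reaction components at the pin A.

T = 921.2 lb, A_x = 684.6 lb, A_y = 1184 lb

ΣM about A: T·sin42°·14.5 − 50·7.25 − 1750·4.9 = 0 → T = 8937.5/(14.5·0.669131) = 921.164 ≈ 921.2 lb.
ΣF_x = 0: A_x − T·cos42° = 0 → A_x = 921.164 × 0.743145 = 684.6 lb.
ΣF_y = 0: A_y + T·sin42° − 50 − 1750 = 0 → A_y = 1800 − 921.164 × 0.669131 = 1184 lb.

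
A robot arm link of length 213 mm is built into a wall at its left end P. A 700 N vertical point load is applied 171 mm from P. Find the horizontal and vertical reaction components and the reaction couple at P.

P_x = 0, P_y = 700.0 N, M_P = 119700 N·mm

ΣF_x = 0: P_x = 0.
ΣF_y = 0: P_y − 700 = 0 → P_y = 700.0 N.
ΣM about P: M_P − 700·171 = 0 → M_P = 119700 N·mm.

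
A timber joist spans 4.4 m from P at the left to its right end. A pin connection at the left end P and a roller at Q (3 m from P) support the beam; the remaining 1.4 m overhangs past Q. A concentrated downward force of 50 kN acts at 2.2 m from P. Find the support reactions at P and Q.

P_x = 0, P_y = 13.33 kN, Q_y = 36.67 kN

Moments about P: Q_y·3 − 50·2.2 = 0 → Q_y = 110/3 = 36.6667 ≈ 36.67 kN.
ΣF_y = 0: P_y + 36.6667 − 50 = 0 → P_y = 13.33 kN.
ΣF_x = 0: no horizontal applied forces, so P_x = 0.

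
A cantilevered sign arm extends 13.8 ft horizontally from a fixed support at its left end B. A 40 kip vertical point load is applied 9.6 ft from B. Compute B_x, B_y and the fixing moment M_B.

ΣF_x = 0: B_x = 0.
ΣF_y = 0: B_y − 40 = 0 → B_y = 40.00 kip.
ΣM about B: M_B − 40·9.6 = 0 → M_B = 384.0 kip·ft.

B_x = 0, B_y = 40.00 kip, M_B = 384.0 kip·ft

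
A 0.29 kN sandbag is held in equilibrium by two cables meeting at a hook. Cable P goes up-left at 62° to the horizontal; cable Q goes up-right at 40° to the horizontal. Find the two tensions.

ΣF_x = 0: −T_P·cos62° + T_Q·cos40° = 0 → T_Q = 0.612852·T_P.
ΣF_y = 0: T_P·sin62° + T_Q·sin40° = 0.29.
Substitute: T_P·(0.882948 + 0.612852·0.642788) = 0.29 → T_P = 0.227116 ≈ 0.2271 kN.
Then T_Q = 0.612852 × 0.227116 = 0.1392 kN.

T_P = 0.2271 kN, T_Q = 0.1392 kN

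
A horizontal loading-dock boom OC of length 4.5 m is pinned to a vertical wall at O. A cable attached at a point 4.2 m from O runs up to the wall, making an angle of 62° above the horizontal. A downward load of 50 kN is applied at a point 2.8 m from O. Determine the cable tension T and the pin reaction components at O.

T = 37.75 kN, O_x = 17.72 kN, O_y = 16.67 kN

ΣM about O: T·sin62°·4.2 − 50·2.8 = 0 → T = 140/(4.2·0.882948) = 37.7523 ≈ 37.75 kN.
ΣF_x = 0: O_x − T·cos62° = 0 → O_x = 37.7523 × 0.469472 = 17.72 kN.
ΣF_y = 0: O_y + T·sin62° − 50 = 0 → O_y = 50 − 37.7523 × 0.882948 = 16.67 kN.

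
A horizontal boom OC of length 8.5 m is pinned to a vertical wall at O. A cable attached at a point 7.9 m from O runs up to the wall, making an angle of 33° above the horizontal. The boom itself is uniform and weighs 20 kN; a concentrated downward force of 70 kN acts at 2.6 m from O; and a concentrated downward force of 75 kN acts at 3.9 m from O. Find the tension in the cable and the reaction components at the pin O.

ΣM about O: T·sin33°·7.9 − 20·4.25 − 70·2.6 − 75·3.9 = 0 → T = 559.5/(7.9·0.544639) = 130.036 ≈ 130.0 kN.
ΣF_x = 0: O_x − T·cos33° = 0 → O_x = 130.036 × 0.838671 = 109.1 kN.
ΣF_y = 0: O_y + T·sin33° − 20 − 70 − 75 = 0 → O_y = 165 − 130.036 × 0.544639 = 94.18 kN.

T = 130.0 kN, O_x = 109.1 kN, O_y = 94.18 kN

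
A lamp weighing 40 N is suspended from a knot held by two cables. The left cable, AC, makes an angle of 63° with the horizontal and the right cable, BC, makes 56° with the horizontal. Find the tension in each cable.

T_AC = 25.57 N, T_BC = 20.76 N

ΣF_x = 0: −T_AC·cos63° + T_BC·cos56° = 0 → T_BC = 0.811867·T_AC.
ΣF_y = 0: T_AC·sin63° + T_BC·sin56° = 40.
Substitute: T_AC·(0.891007 + 0.811867·0.829038) = 40 → T_AC = 25.5742 ≈ 25.57 N.
Then T_BC = 0.811867 × 25.5742 = 20.76 N.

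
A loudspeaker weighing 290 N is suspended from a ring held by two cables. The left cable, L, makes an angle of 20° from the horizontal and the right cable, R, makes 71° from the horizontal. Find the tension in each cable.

ΣF_x = 0: −T_L·cos20° + T_R·cos71° = 0 → T_R = 2.88632·T_L.
ΣF_y = 0: T_L·sin20° + T_R·sin71° = 290.
Substitute: T_L·(0.34202 + 2.88632·0.945519) = 290 → T_L = 94.429 ≈ 94.43 N.
Then T_R = 2.88632 × 94.429 = 272.6 N.

T_L = 94.43 N, T_R = 272.6 N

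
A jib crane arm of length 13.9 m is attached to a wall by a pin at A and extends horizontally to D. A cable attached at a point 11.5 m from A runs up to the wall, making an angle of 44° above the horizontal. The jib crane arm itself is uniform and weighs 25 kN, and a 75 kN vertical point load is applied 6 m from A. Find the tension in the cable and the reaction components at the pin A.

ΣM about A: T·sin44°·11.5 − 25·6.95 − 75·6 = 0 → T = 623.75/(11.5·0.694658) = 78.0803 ≈ 78.08 kN.
ΣF_x = 0: A_x − T·cos44° = 0 → A_x = 78.0803 × 0.71934 = 56.17 kN.
ΣF_y = 0: A_y + T·sin44° − 25 − 75 = 0 → A_y = 100 − 78.0803 × 0.694658 = 45.76 kN.

T = 78.08 kN, A_x = 56.17 kN, A_y = 45.76 kN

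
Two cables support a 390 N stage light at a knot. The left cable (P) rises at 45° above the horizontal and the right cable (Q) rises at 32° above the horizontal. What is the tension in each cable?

T_P = 339.4 N, T_Q = 283.0 N

ΣF_x = 0: −T_P·cos45° + T_Q·cos32° = 0 → T_Q = 0.833805·T_P.
ΣF_y = 0: T_P·sin45° + T_Q·sin32° = 390.
Substitute: T_P·(0.707107 + 0.833805·0.529919) = 390 → T_P = 339.439 ≈ 339.4 N.
Then T_Q = 0.833805 × 339.439 = 283.0 N.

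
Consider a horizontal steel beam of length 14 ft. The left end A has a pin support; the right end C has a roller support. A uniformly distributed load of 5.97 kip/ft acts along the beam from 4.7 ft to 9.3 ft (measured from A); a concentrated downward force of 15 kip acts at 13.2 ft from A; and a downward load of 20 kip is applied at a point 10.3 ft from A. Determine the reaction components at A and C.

A_x = 0, A_y = 19.87 kip, C_y = 42.59 kip

Resultant of the distributed load: 5.97 × 4.6 = 27.462 kip at 7 ft from A.
Moments about A: C_y·14 − (5.97·4.6)·7 − 15·13.2 − 20·10.3 = 0 → C_y = 596.234/14 = 42.5881 ≈ 42.59 kip.
ΣF_y = 0: A_y + 42.5881 − 5.97·4.6 − 15 − 20 = 0 → A_y = 19.87 kip.
ΣF_x = 0: no horizontal applied forces, so A_x = 0.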